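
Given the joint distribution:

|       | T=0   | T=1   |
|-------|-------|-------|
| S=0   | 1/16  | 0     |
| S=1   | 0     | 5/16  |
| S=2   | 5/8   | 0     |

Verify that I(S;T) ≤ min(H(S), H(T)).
Marginal P(S) (row sums):
  P(S=0) = 1/16 + 0 = 1/16
  P(S=1) = 0 + 5/16 = 5/16
  P(S=2) = 5/8 + 0 = 5/8
Marginal P(T) (column sums):
  P(T=0) = 1/16 + 0 + 5/8 = 11/16
  P(T=1) = 0 + 5/16 + 0 = 5/16

H(S) = -[(1/16)·log₂(1/16) + (5/16)·log₂(5/16) + (5/8)·log₂(5/8)]
  = 0.2500 + 0.5244 + 0.4238
  = 1.1982 bits
H(T) = -[(11/16)·log₂(11/16) + (5/16)·log₂(5/16)]
  = 0.3716 + 0.5244
  = 0.8960 bits
H(S,T) = -[(1/16)·log₂(1/16) + (5/16)·log₂(5/16) + (5/8)·log₂(5/8)]
  = 0.2500 + 0.5244 + 0.4238
  = 1.1982 bits

I(S;T) = H(S) + H(T) - H(S,T)
  = 1.1982 + 0.8960 - 1.1982
  = 0.8960 bits

min(H(S), H(T)) = min(1.1982, 0.8960) = 0.8960 bits
Since 0.8960 ≤ 0.8960, the bound is satisfied ✓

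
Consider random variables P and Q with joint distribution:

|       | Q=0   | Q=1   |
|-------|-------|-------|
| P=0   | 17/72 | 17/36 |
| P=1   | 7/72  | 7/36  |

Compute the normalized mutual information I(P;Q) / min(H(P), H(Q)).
Marginal P(P) (row sums):
  P(P=0) = 17/72 + 17/36 = 17/24
  P(P=1) = 7/72 + 7/36 = 7/24
Marginal P(Q) (column sums):
  P(Q=0) = 17/72 + 7/72 = 1/3
  P(Q=1) = 17/36 + 7/36 = 2/3

H(P) = -[(17/24)·log₂(17/24) + (7/24)·log₂(7/24)]
  = 0.3524 + 0.5185
  = 0.8709 bits
H(Q) = -[(1/3)·log₂(1/3) + (2/3)·log₂(2/3)]
  = 0.5283 + 0.3900
  = 0.9183 bits
H(P,Q) = -[(17/72)·log₂(17/72) + (17/36)·log₂(17/36) + (7/72)·log₂(7/72) + (7/36)·log₂(7/36)]
  = 0.4917 + 0.5112 + 0.3269 + 0.4594
  = 1.7892 bits

I(P;Q) = H(P) + H(Q) - H(P,Q)
  = 0.8709 + 0.9183 - 1.7892
  = 0.0000 bits

min(H(P), H(Q)) = min(0.8709, 0.9183) = 0.8709 bits
Normalized MI = 0.0000 / 0.8709 = 0.0000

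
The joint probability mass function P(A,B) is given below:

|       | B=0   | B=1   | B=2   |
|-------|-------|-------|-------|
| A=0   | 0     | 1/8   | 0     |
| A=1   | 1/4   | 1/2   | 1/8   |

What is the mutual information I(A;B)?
Marginal P(A) (row sums):
  P(A=0) = 0 + 1/8 + 0 = 1/8
  P(A=1) = 1/4 + 1/2 + 1/8 = 7/8
Marginal P(B) (column sums):
  P(B=0) = 0 + 1/4 = 1/4
  P(B=1) = 1/8 + 1/2 = 5/8
  P(B=2) = 0 + 1/8 = 1/8

H(A) = -[(1/8)·log₂(1/8) + (7/8)·log₂(7/8)]
  = 0.3750 + 0.1686
  = 0.5436 bits
H(B) = -[(1/4)·log₂(1/4) + (5/8)·log₂(5/8) + (1/8)·log₂(1/8)]
  = 0.5000 + 0.4238 + 0.3750
  = 1.2988 bits
H(A,B) = -[(1/8)·log₂(1/8) + (1/4)·log₂(1/4) + (1/2)·log₂(1/2) + (1/8)·log₂(1/8)]
  = 0.3750 + 0.5000 + 0.5000 + 0.3750
  = 1.7500 bits

I(A;B) = H(A) + H(B) - H(A,B)
  = 0.5436 + 1.2988 - 1.7500
  = 0.0924 bits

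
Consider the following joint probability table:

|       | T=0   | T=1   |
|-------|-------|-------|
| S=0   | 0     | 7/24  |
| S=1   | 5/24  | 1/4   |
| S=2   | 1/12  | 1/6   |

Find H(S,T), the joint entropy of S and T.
H(S,T) = -Σ P(S,T) log₂ P(S,T), summed over the non-zero cells:
H(S,T) = -[(7/24)·log₂(7/24) + (5/24)·log₂(5/24) + (1/4)·log₂(1/4) + (1/12)·log₂(1/12) + (1/6)·log₂(1/6)]
  = 0.5185 + 0.4715 + 0.5000 + 0.2987 + 0.4308
  = 2.2195 bits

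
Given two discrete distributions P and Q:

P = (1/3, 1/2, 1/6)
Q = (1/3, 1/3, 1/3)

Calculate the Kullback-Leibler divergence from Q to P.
D(P||Q) = Σ P(i) log₂(P(i)/Q(i))
  i=0: (1/3) × log₂((1/3)/(1/3)) = (1/3) × log₂(1) = 0.0000
  i=1: (1/2) × log₂((1/2)/(1/3)) = (1/2) × log₂(3/2) = 0.2925
  i=2: (1/6) × log₂((1/6)/(1/3)) = (1/6) × log₂(1/2) = -0.1667
D(P||Q) = 0.0000 + 0.2925 - 0.1667
  = 0.1258 bits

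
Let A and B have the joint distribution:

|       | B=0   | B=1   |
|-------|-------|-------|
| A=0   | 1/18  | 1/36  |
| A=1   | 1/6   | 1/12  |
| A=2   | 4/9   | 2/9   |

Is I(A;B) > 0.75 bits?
Marginal P(A) (row sums):
  P(A=0) = 1/18 + 1/36 = 1/12
  P(A=1) = 1/6 + 1/12 = 1/4
  P(A=2) = 4/9 + 2/9 = 2/3
Marginal P(B) (column sums):
  P(B=0) = 1/18 + 1/6 + 4/9 = 2/3
  P(B=1) = 1/36 + 1/12 + 2/9 = 1/3

H(A) = -[(1/12)·log₂(1/12) + (1/4)·log₂(1/4) + (2/3)·log₂(2/3)]
  = 0.2987 + 0.5000 + 0.3900
  = 1.1887 bits
H(B) = -[(2/3)·log₂(2/3) + (1/3)·log₂(1/3)]
  = 0.3900 + 0.5283
  = 0.9183 bits
H(A,B) = -[(1/18)·log₂(1/18) + (1/36)·log₂(1/36) + (1/6)·log₂(1/6) + (1/12)·log₂(1/12) + (4/9)·log₂(4/9) + (2/9)·log₂(2/9)]
  = 0.2317 + 0.1436 + 0.4308 + 0.2987 + 0.5200 + 0.4822
  = 2.1070 bits

I(A;B) = H(A) + H(B) - H(A,B)
  = 1.1887 + 0.9183 - 2.1070
  = 0.0000 bits

No. I(A;B) = 0.0000 bits, which is ≤ 0.75 bits.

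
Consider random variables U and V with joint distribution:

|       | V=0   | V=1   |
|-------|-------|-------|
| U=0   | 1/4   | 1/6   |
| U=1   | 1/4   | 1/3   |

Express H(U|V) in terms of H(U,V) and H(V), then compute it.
H(U|V) = H(U,V) - H(V)

Marginal P(V) (column sums):
  P(V=0) = 1/4 + 1/4 = 1/2
  P(V=1) = 1/6 + 1/3 = 1/2

H(U,V) = -[(1/4)·log₂(1/4) + (1/6)·log₂(1/6) + (1/4)·log₂(1/4) + (1/3)·log₂(1/3)]
  = 0.5000 + 0.4308 + 0.5000 + 0.5283
  = 1.9591 bits
H(V) = -[(1/2)·log₂(1/2) + (1/2)·log₂(1/2)]
  = 0.5000 + 0.5000
  = 1.0000 bits

H(U|V) = 1.9591 - 1.0000 = 0.9591 bits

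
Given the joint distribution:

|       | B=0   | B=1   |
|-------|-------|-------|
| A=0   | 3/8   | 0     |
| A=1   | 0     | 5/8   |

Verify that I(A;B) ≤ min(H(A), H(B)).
Marginal P(A) (row sums):
  P(A=0) = 3/8 + 0 = 3/8
  P(A=1) = 0 + 5/8 = 5/8
Marginal P(B) (column sums):
  P(B=0) = 3/8 + 0 = 3/8
  P(B=1) = 0 + 5/8 = 5/8

H(A) = -[(3/8)·log₂(3/8) + (5/8)·log₂(5/8)]
  = 0.5306 + 0.4238
  = 0.9544 bits
H(B) = -[(3/8)·log₂(3/8) + (5/8)·log₂(5/8)]
  = 0.5306 + 0.4238
  = 0.9544 bits
H(A,B) = -[(3/8)·log₂(3/8) + (5/8)·log₂(5/8)]
  = 0.5306 + 0.4238
  = 0.9544 bits

I(A;B) = H(A) + H(B) - H(A,B)
  = 0.9544 + 0.9544 - 0.9544
  = 0.9544 bits

min(H(A), H(B)) = min(0.9544, 0.9544) = 0.9544 bits
Since 0.9544 ≤ 0.9544, the bound is satisfied ✓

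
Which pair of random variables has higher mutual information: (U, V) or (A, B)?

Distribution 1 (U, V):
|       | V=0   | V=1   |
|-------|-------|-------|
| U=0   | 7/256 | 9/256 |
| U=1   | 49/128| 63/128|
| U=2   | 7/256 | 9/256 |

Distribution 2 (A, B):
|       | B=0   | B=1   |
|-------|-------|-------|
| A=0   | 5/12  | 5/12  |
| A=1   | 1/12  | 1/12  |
Distribution 1 (U, V):
Marginal P(U) (row sums):
  P(U=0) = 7/256 + 9/256 = 1/16
  P(U=1) = 49/128 + 63/128 = 7/8
  P(U=2) = 7/256 + 9/256 = 1/16
Marginal P(V) (column sums):
  P(V=0) = 7/256 + 49/128 + 7/256 = 7/16
  P(V=1) = 9/256 + 63/128 + 9/256 = 9/16

H(U) = -[(1/16)·log₂(1/16) + (7/8)·log₂(7/8) + (1/16)·log₂(1/16)]
  = 0.2500 + 0.1686 + 0.2500
  = 0.6686 bits
H(V) = -[(7/16)·log₂(7/16) + (9/16)·log₂(9/16)]
  = 0.5218 + 0.4669
  = 0.9887 bits
H(U,V) = -[(7/256)·log₂(7/256) + (9/256)·log₂(9/256) + (49/128)·log₂(49/128) + (63/128)·log₂(63/128) + (7/256)·log₂(7/256) + (9/256)·log₂(9/256)]
  = 0.1420 + 0.1698 + 0.5303 + 0.5034 + 0.1420 + 0.1698
  = 1.6573 bits

I(U;V) = H(U) + H(V) - H(U,V)
  = 0.6686 + 0.9887 - 1.6573
  = 0.0000 bits

Distribution 2 (A, B):
Marginal P(A) (row sums):
  P(A=0) = 5/12 + 5/12 = 5/6
  P(A=1) = 1/12 + 1/12 = 1/6
Marginal P(B) (column sums):
  P(B=0) = 5/12 + 1/12 = 1/2
  P(B=1) = 5/12 + 1/12 = 1/2

H(A) = -[(5/6)·log₂(5/6) + (1/6)·log₂(1/6)]
  = 0.2192 + 0.4308
  = 0.6500 bits
H(B) = -[(1/2)·log₂(1/2) + (1/2)·log₂(1/2)]
  = 0.5000 + 0.5000
  = 1.0000 bits
H(A,B) = -[(5/12)·log₂(5/12) + (5/12)·log₂(5/12) + (1/12)·log₂(1/12) + (1/12)·log₂(1/12)]
  = 0.5263 + 0.5263 + 0.2987 + 0.2987
  = 1.6500 bits

I(A;B) = H(A) + H(B) - H(A,B)
  = 0.6500 + 1.0000 - 1.6500
  = 0.0000 bits

Both joint tables factor as the product of their marginals, so I(U;V) = I(A;B) = 0 bits: neither is larger (both pairs are independent).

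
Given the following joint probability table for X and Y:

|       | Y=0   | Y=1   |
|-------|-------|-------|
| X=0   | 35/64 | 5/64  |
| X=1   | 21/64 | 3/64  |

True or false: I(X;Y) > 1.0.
Marginal P(X) (row sums):
  P(X=0) = 35/64 + 5/64 = 5/8
  P(X=1) = 21/64 + 3/64 = 3/8
Marginal P(Y) (column sums):
  P(Y=0) = 35/64 + 21/64 = 7/8
  P(Y=1) = 5/64 + 3/64 = 1/8

H(X) = -[(5/8)·log₂(5/8) + (3/8)·log₂(3/8)]
  = 0.4238 + 0.5306
  = 0.9544 bits
H(Y) = -[(7/8)·log₂(7/8) + (1/8)·log₂(1/8)]
  = 0.1686 + 0.3750
  = 0.5436 bits
H(X,Y) = -[(35/64)·log₂(35/64) + (5/64)·log₂(5/64) + (21/64)·log₂(21/64) + (3/64)·log₂(3/64)]
  = 0.4762 + 0.2873 + 0.5275 + 0.2070
  = 1.4980 bits

I(X;Y) = H(X) + H(Y) - H(X,Y)
  = 0.9544 + 0.5436 - 1.4980
  = 0.0000 bits

False. I(X;Y) = 0.0000 bits, which is ≤ 1.0 bits.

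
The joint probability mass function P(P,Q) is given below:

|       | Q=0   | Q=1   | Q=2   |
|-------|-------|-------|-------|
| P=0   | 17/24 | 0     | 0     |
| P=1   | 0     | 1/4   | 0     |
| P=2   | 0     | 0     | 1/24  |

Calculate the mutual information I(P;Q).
Marginal P(P) (row sums):
  P(P=0) = 17/24 + 0 + 0 = 17/24
  P(P=1) = 0 + 1/4 + 0 = 1/4
  P(P=2) = 0 + 0 + 1/24 = 1/24
Marginal P(Q) (column sums):
  P(Q=0) = 17/24 + 0 + 0 = 17/24
  P(Q=1) = 0 + 1/4 + 0 = 1/4
  P(Q=2) = 0 + 0 + 1/24 = 1/24

H(P) = -[(17/24)·log₂(17/24) + (1/4)·log₂(1/4) + (1/24)·log₂(1/24)]
  = 0.3524 + 0.5000 + 0.1910
  = 1.0434 bits
H(Q) = -[(17/24)·log₂(17/24) + (1/4)·log₂(1/4) + (1/24)·log₂(1/24)]
  = 0.3524 + 0.5000 + 0.1910
  = 1.0434 bits
H(P,Q) = -[(17/24)·log₂(17/24) + (1/4)·log₂(1/4) + (1/24)·log₂(1/24)]
  = 0.3524 + 0.5000 + 0.1910
  = 1.0434 bits

I(P;Q) = H(P) + H(Q) - H(P,Q)
  = 1.0434 + 1.0434 - 1.0434
  = 1.0434 bits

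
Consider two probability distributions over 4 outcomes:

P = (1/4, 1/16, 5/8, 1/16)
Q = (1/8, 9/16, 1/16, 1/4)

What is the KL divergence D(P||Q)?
D(P||Q) = Σ P(i) log₂(P(i)/Q(i))
  i=0: (1/4) × log₂((1/4)/(1/8)) = (1/4) × log₂(2) = 0.2500
  i=1: (1/16) × log₂((1/16)/(9/16)) = (1/16) × log₂(1/9) = -0.1981
  i=2: (5/8) × log₂((5/8)/(1/16)) = (5/8) × log₂(10) = 2.0762
  i=3: (1/16) × log₂((1/16)/(1/4)) = (1/16) × log₂(1/4) = -0.1250
D(P||Q) = 0.2500 - 0.1981 + 2.0762 - 0.1250
  = 2.0031 bits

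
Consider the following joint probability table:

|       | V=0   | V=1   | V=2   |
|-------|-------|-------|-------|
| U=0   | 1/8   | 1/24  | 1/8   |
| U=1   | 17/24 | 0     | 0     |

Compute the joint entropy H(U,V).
H(U,V) = -Σ P(U,V) log₂ P(U,V), summed over the non-zero cells:
H(U,V) = -[(1/8)·log₂(1/8) + (1/24)·log₂(1/24) + (1/8)·log₂(1/8) + (17/24)·log₂(17/24)]
  = 0.3750 + 0.1910 + 0.3750 + 0.3524
  = 1.2934 bits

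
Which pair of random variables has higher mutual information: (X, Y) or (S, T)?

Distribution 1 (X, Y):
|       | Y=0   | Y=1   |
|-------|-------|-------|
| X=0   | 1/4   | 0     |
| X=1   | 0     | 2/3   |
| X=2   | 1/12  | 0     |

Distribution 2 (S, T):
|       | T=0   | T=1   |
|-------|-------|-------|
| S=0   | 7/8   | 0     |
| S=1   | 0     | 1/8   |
Distribution 1 (X, Y):
Marginal P(X) (row sums):
  P(X=0) = 1/4 + 0 = 1/4
  P(X=1) = 0 + 2/3 = 2/3
  P(X=2) = 1/12 + 0 = 1/12
Marginal P(Y) (column sums):
  P(Y=0) = 1/4 + 0 + 1/12 = 1/3
  P(Y=1) = 0 + 2/3 + 0 = 2/3

H(X) = -[(1/4)·log₂(1/4) + (2/3)·log₂(2/3) + (1/12)·log₂(1/12)]
  = 0.5000 + 0.3900 + 0.2987
  = 1.1887 bits
H(Y) = -[(1/3)·log₂(1/3) + (2/3)·log₂(2/3)]
  = 0.5283 + 0.3900
  = 0.9183 bits
H(X,Y) = -[(1/4)·log₂(1/4) + (2/3)·log₂(2/3) + (1/12)·log₂(1/12)]
  = 0.5000 + 0.3900 + 0.2987
  = 1.1887 bits

I(X;Y) = H(X) + H(Y) - H(X,Y)
  = 1.1887 + 0.9183 - 1.1887
  = 0.9183 bits

Distribution 2 (S, T):
Marginal P(S) (row sums):
  P(S=0) = 7/8 + 0 = 7/8
  P(S=1) = 0 + 1/8 = 1/8
Marginal P(T) (column sums):
  P(T=0) = 7/8 + 0 = 7/8
  P(T=1) = 0 + 1/8 = 1/8

H(S) = -[(7/8)·log₂(7/8) + (1/8)·log₂(1/8)]
  = 0.1686 + 0.3750
  = 0.5436 bits
H(T) = -[(7/8)·log₂(7/8) + (1/8)·log₂(1/8)]
  = 0.1686 + 0.3750
  = 0.5436 bits
H(S,T) = -[(7/8)·log₂(7/8) + (1/8)·log₂(1/8)]
  = 0.1686 + 0.3750
  = 0.5436 bits

I(S;T) = H(S) + H(T) - H(S,T)
  = 0.5436 + 0.5436 - 0.5436
  = 0.5436 bits

I(X;Y) = 0.9183 bits > I(S;T) = 0.5436 bits, so (X, Y) has the higher mutual information (stronger dependence).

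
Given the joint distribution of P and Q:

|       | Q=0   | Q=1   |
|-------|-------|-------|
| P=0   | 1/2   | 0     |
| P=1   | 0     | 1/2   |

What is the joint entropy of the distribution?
H(P,Q) = -Σ P(P,Q) log₂ P(P,Q), summed over the non-zero cells:
H(P,Q) = -[(1/2)·log₂(1/2) + (1/2)·log₂(1/2)]
  = 0.5000 + 0.5000
  = 1.0000 bits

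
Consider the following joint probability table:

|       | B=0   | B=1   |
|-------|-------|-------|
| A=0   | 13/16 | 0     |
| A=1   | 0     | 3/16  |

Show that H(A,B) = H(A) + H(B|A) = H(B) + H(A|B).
Marginal P(A) (row sums):
  P(A=0) = 13/16 + 0 = 13/16
  P(A=1) = 0 + 3/16 = 3/16
Marginal P(B) (column sums):
  P(B=0) = 13/16 + 0 = 13/16
  P(B=1) = 0 + 3/16 = 3/16

Decomposition 1: H(A) + H(B|A)
H(A) = -[(13/16)·log₂(13/16) + (3/16)·log₂(3/16)]
  = 0.2434 + 0.4528
  = 0.6962 bits
H(B|A) = -Σ P(A,B)·log₂ P(B|A), where P(B|A) = P(A,B) / P(A)
  (cells with P(A,B) = 0 contribute 0)
  (A=0,B=0): P(B|A) = (13/16)/(13/16) = 1;  -(13/16)·log₂(1) = 0.0000
  (A=1,B=1): P(B|A) = (3/16)/(3/16) = 1;  -(3/16)·log₂(1) = 0.0000
H(B|A) = 0.0000 + 0.0000
  = 0.0000 bits
H(A) + H(B|A) = 0.6962 + 0.0000 = 0.6962 bits

Decomposition 2: H(B) + H(A|B)
H(B) = -[(13/16)·log₂(13/16) + (3/16)·log₂(3/16)]
  = 0.2434 + 0.4528
  = 0.6962 bits
H(A|B) = -Σ P(A,B)·log₂ P(A|B), where P(A|B) = P(A,B) / P(B)
  (cells with P(A,B) = 0 contribute 0)
  (A=0,B=0): P(A|B) = (13/16)/(13/16) = 1;  -(13/16)·log₂(1) = 0.0000
  (A=1,B=1): P(A|B) = (3/16)/(3/16) = 1;  -(3/16)·log₂(1) = 0.0000
H(A|B) = 0.0000 + 0.0000
  = 0.0000 bits
H(B) + H(A|B) = 0.6962 + 0.0000 = 0.6962 bits

Direct computation of the joint entropy:
H(A,B) = -[(13/16)·log₂(13/16) + (3/16)·log₂(3/16)]
  = 0.2434 + 0.4528
  = 0.6962 bits

All three agree: H(A,B) = 0.6962 bits ✓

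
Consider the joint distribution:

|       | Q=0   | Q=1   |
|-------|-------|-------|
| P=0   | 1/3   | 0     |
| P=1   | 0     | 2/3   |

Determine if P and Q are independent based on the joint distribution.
Marginal P(P) (row sums):
  P(P=0) = 1/3 + 0 = 1/3
  P(P=1) = 0 + 2/3 = 2/3
Marginal P(Q) (column sums):
  P(Q=0) = 1/3 + 0 = 1/3
  P(Q=1) = 0 + 2/3 = 2/3

P and Q are independent iff P(P=i,Q=j) = P(P=i)·P(Q=j) for every cell.
  P(P=0)·P(Q=0) = 1/3 × 1/3 = 1/9, but P(P=0,Q=0) = 1/3 ✗

No, P and Q are not independent. Quantitatively, I(P;Q) > 0:

H(P) = -[(1/3)·log₂(1/3) + (2/3)·log₂(2/3)]
  = 0.5283 + 0.3900
  = 0.9183 bits
H(Q) = -[(1/3)·log₂(1/3) + (2/3)·log₂(2/3)]
  = 0.5283 + 0.3900
  = 0.9183 bits
H(P,Q) = -[(1/3)·log₂(1/3) + (2/3)·log₂(2/3)]
  = 0.5283 + 0.3900
  = 0.9183 bits
I(P;Q) = H(P) + H(Q) - H(P,Q) = 0.9183 + 0.9183 - 0.9183 = 0.9183 bits > 0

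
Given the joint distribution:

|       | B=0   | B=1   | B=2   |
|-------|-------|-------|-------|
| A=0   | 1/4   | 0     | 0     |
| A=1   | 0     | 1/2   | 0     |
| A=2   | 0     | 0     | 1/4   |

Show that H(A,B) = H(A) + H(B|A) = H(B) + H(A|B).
Marginal P(A) (row sums):
  P(A=0) = 1/4 + 0 + 0 = 1/4
  P(A=1) = 0 + 1/2 + 0 = 1/2
  P(A=2) = 0 + 0 + 1/4 = 1/4
Marginal P(B) (column sums):
  P(B=0) = 1/4 + 0 + 0 = 1/4
  P(B=1) = 0 + 1/2 + 0 = 1/2
  P(B=2) = 0 + 0 + 1/4 = 1/4

Decomposition 1: H(A) + H(B|A)
H(A) = -[(1/4)·log₂(1/4) + (1/2)·log₂(1/2) + (1/4)·log₂(1/4)]
  = 0.5000 + 0.5000 + 0.5000
  = 1.5000 bits
H(B|A) = -Σ P(A,B)·log₂ P(B|A), where P(B|A) = P(A,B) / P(A)
  (cells with P(A,B) = 0 contribute 0)
  (A=0,B=0): P(B|A) = (1/4)/(1/4) = 1;  -(1/4)·log₂(1) = 0.0000
  (A=1,B=1): P(B|A) = (1/2)/(1/2) = 1;  -(1/2)·log₂(1) = 0.0000
  (A=2,B=2): P(B|A) = (1/4)/(1/4) = 1;  -(1/4)·log₂(1) = 0.0000
H(B|A) = 0.0000 + 0.0000 + 0.0000
  = 0.0000 bits
H(A) + H(B|A) = 1.5000 + 0.0000 = 1.5000 bits

Decomposition 2: H(B) + H(A|B)
H(B) = -[(1/4)·log₂(1/4) + (1/2)·log₂(1/2) + (1/4)·log₂(1/4)]
  = 0.5000 + 0.5000 + 0.5000
  = 1.5000 bits
H(A|B) = -Σ P(A,B)·log₂ P(A|B), where P(A|B) = P(A,B) / P(B)
  (cells with P(A,B) = 0 contribute 0)
  (A=0,B=0): P(A|B) = (1/4)/(1/4) = 1;  -(1/4)·log₂(1) = 0.0000
  (A=1,B=1): P(A|B) = (1/2)/(1/2) = 1;  -(1/2)·log₂(1) = 0.0000
  (A=2,B=2): P(A|B) = (1/4)/(1/4) = 1;  -(1/4)·log₂(1) = 0.0000
H(A|B) = 0.0000 + 0.0000 + 0.0000
  = 0.0000 bits
H(B) + H(A|B) = 1.5000 + 0.0000 = 1.5000 bits

Direct computation of the joint entropy:
H(A,B) = -[(1/4)·log₂(1/4) + (1/2)·log₂(1/2) + (1/4)·log₂(1/4)]
  = 0.5000 + 0.5000 + 0.5000
  = 1.5000 bits

All three agree: H(A,B) = 1.5000 bits ✓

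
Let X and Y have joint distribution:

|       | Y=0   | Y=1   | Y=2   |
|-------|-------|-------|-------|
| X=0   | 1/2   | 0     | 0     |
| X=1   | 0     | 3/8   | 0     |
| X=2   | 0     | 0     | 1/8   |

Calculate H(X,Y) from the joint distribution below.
H(X,Y) = -Σ P(X,Y) log₂ P(X,Y), summed over the non-zero cells:
H(X,Y) = -[(1/2)·log₂(1/2) + (3/8)·log₂(3/8) + (1/8)·log₂(1/8)]
  = 0.5000 + 0.5306 + 0.3750
  = 1.4056 bits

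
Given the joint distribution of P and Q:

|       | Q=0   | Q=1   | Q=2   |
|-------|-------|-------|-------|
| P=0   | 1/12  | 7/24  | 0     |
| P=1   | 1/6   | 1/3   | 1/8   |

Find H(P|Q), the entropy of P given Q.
Marginal P(Q) (column sums):
  P(Q=0) = 1/12 + 1/6 = 1/4
  P(Q=1) = 7/24 + 1/3 = 5/8
  P(Q=2) = 0 + 1/8 = 1/8

H(P|Q) = -Σ P(P,Q)·log₂ P(P|Q), where P(P|Q) = P(P,Q) / P(Q)
  (cells with P(P,Q) = 0 contribute 0)
  (P=0,Q=0): P(P|Q) = (1/12)/(1/4) = 1/3;  -(1/12)·log₂(1/3) = 0.1321
  (P=0,Q=1): P(P|Q) = (7/24)/(5/8) = 7/15;  -(7/24)·log₂(7/15) = 0.3207
  (P=1,Q=0): P(P|Q) = (1/6)/(1/4) = 2/3;  -(1/6)·log₂(2/3) = 0.0975
  (P=1,Q=1): P(P|Q) = (1/3)/(5/8) = 8/15;  -(1/3)·log₂(8/15) = 0.3023
  (P=1,Q=2): P(P|Q) = (1/8)/(1/8) = 1;  -(1/8)·log₂(1) = 0.0000
H(P|Q) = 0.1321 + 0.3207 + 0.0975 + 0.3023 + 0.0000
  = 0.8526 bits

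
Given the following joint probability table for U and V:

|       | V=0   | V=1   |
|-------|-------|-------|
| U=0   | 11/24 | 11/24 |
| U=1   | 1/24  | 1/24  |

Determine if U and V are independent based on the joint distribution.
Marginal P(U) (row sums):
  P(U=0) = 11/24 + 11/24 = 11/12
  P(U=1) = 1/24 + 1/24 = 1/12
Marginal P(V) (column sums):
  P(V=0) = 11/24 + 1/24 = 1/2
  P(V=1) = 11/24 + 1/24 = 1/2

U and V are independent iff P(U=i,V=j) = P(U=i)·P(V=j) for every cell.
  P(U=0)·P(V=0) = 11/12 × 1/2 = 11/24 = P(U=0,V=0) ✓
  P(U=0)·P(V=1) = 11/12 × 1/2 = 11/24 = P(U=0,V=1) ✓
  P(U=1)·P(V=0) = 1/12 × 1/2 = 1/24 = P(U=1,V=0) ✓
  P(U=1)·P(V=1) = 1/12 × 1/2 = 1/24 = P(U=1,V=1) ✓

Yes, U and V are independent: every cell factors, so I(U;V) = 0 bits.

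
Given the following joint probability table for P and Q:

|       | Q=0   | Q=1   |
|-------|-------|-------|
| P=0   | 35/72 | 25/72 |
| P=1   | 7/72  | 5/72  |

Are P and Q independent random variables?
Marginal P(P) (row sums):
  P(P=0) = 35/72 + 25/72 = 5/6
  P(P=1) = 7/72 + 5/72 = 1/6
Marginal P(Q) (column sums):
  P(Q=0) = 35/72 + 7/72 = 7/12
  P(Q=1) = 25/72 + 5/72 = 5/12

P and Q are independent iff P(P=i,Q=j) = P(P=i)·P(Q=j) for every cell.
  P(P=0)·P(Q=0) = 5/6 × 7/12 = 35/72 = P(P=0,Q=0) ✓
  P(P=0)·P(Q=1) = 5/6 × 5/12 = 25/72 = P(P=0,Q=1) ✓
  P(P=1)·P(Q=0) = 1/6 × 7/12 = 7/72 = P(P=1,Q=0) ✓
  P(P=1)·P(Q=1) = 1/6 × 5/12 = 5/72 = P(P=1,Q=1) ✓

Yes, P and Q are independent: every cell factors, so I(P;Q) = 0 bits.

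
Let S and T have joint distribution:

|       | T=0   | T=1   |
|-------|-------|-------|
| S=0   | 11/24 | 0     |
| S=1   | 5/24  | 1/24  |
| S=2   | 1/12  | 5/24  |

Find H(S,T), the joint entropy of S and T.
H(S,T) = -Σ P(S,T) log₂ P(S,T), summed over the non-zero cells:
H(S,T) = -[(11/24)·log₂(11/24) + (5/24)·log₂(5/24) + (1/24)·log₂(1/24) + (1/12)·log₂(1/12) + (5/24)·log₂(5/24)]
  = 0.5159 + 0.4715 + 0.1910 + 0.2987 + 0.4715
  = 1.9486 bits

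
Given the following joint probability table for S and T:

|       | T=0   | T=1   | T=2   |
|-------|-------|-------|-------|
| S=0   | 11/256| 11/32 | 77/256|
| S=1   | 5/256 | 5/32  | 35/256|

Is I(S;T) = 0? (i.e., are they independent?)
Marginal P(S) (row sums):
  P(S=0) = 11/256 + 11/32 + 77/256 = 11/16
  P(S=1) = 5/256 + 5/32 + 35/256 = 5/16
Marginal P(T) (column sums):
  P(T=0) = 11/256 + 5/256 = 1/16
  P(T=1) = 11/32 + 5/32 = 1/2
  P(T=2) = 77/256 + 35/256 = 7/16

S and T are independent iff P(S=i,T=j) = P(S=i)·P(T=j) for every cell.
  P(S=0)·P(T=0) = 11/16 × 1/16 = 11/256 = P(S=0,T=0) ✓
  P(S=0)·P(T=1) = 11/16 × 1/2 = 11/32 = P(S=0,T=1) ✓
  P(S=0)·P(T=2) = 11/16 × 7/16 = 77/256 = P(S=0,T=2) ✓
  P(S=1)·P(T=0) = 5/16 × 1/16 = 5/256 = P(S=1,T=0) ✓
  P(S=1)·P(T=1) = 5/16 × 1/2 = 5/32 = P(S=1,T=1) ✓
  P(S=1)·P(T=2) = 5/16 × 7/16 = 35/256 = P(S=1,T=2) ✓

Yes, S and T are independent: every cell factors, so I(S;T) = 0 bits.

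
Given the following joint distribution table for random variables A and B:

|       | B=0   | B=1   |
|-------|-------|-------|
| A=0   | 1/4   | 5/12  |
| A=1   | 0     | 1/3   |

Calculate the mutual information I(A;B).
Marginal P(A) (row sums):
  P(A=0) = 1/4 + 5/12 = 2/3
  P(A=1) = 0 + 1/3 = 1/3
Marginal P(B) (column sums):
  P(B=0) = 1/4 + 0 = 1/4
  P(B=1) = 5/12 + 1/3 = 3/4

H(A) = -[(2/3)·log₂(2/3) + (1/3)·log₂(1/3)]
  = 0.3900 + 0.5283
  = 0.9183 bits
H(B) = -[(1/4)·log₂(1/4) + (3/4)·log₂(3/4)]
  = 0.5000 + 0.3113
  = 0.8113 bits
H(A,B) = -[(1/4)·log₂(1/4) + (5/12)·log₂(5/12) + (1/3)·log₂(1/3)]
  = 0.5000 + 0.5263 + 0.5283
  = 1.5546 bits

I(A;B) = H(A) + H(B) - H(A,B)
  = 0.9183 + 0.8113 - 1.5546
  = 0.1750 bits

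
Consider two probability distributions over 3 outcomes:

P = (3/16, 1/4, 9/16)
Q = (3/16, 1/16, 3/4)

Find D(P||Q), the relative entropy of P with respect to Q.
D(P||Q) = Σ P(i) log₂(P(i)/Q(i))
  i=0: (3/16) × log₂((3/16)/(3/16)) = (3/16) × log₂(1) = 0.0000
  i=1: (1/4) × log₂((1/4)/(1/16)) = (1/4) × log₂(4) = 0.5000
  i=2: (9/16) × log₂((9/16)/(3/4)) = (9/16) × log₂(3/4) = -0.2335
D(P||Q) = 0.0000 + 0.5000 - 0.2335
  = 0.2665 bits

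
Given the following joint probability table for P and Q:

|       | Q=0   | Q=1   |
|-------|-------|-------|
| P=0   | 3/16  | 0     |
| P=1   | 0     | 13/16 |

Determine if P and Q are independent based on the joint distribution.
Marginal P(P) (row sums):
  P(P=0) = 3/16 + 0 = 3/16
  P(P=1) = 0 + 13/16 = 13/16
Marginal P(Q) (column sums):
  P(Q=0) = 3/16 + 0 = 3/16
  P(Q=1) = 0 + 13/16 = 13/16

P and Q are independent iff P(P=i,Q=j) = P(P=i)·P(Q=j) for every cell.
  P(P=0)·P(Q=0) = 3/16 × 3/16 = 9/256, but P(P=0,Q=0) = 3/16 ✗

No, P and Q are not independent. Quantitatively, I(P;Q) > 0:

H(P) = -[(3/16)·log₂(3/16) + (13/16)·log₂(13/16)]
  = 0.4528 + 0.2434
  = 0.6962 bits
H(Q) = -[(3/16)·log₂(3/16) + (13/16)·log₂(13/16)]
  = 0.4528 + 0.2434
  = 0.6962 bits
H(P,Q) = -[(3/16)·log₂(3/16) + (13/16)·log₂(13/16)]
  = 0.4528 + 0.2434
  = 0.6962 bits
I(P;Q) = H(P) + H(Q) - H(P,Q) = 0.6962 + 0.6962 - 0.6962 = 0.6962 bits > 0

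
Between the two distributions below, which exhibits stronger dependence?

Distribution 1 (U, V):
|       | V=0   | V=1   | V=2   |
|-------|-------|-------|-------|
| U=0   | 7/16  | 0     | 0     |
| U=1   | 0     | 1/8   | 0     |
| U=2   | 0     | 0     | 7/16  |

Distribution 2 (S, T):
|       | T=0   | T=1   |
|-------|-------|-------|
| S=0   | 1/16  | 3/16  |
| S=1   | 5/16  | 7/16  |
Distribution 1 (U, V):
Marginal P(U) (row sums):
  P(U=0) = 7/16 + 0 + 0 = 7/16
  P(U=1) = 0 + 1/8 + 0 = 1/8
  P(U=2) = 0 + 0 + 7/16 = 7/16
Marginal P(V) (column sums):
  P(V=0) = 7/16 + 0 + 0 = 7/16
  P(V=1) = 0 + 1/8 + 0 = 1/8
  P(V=2) = 0 + 0 + 7/16 = 7/16

H(U) = -[(7/16)·log₂(7/16) + (1/8)·log₂(1/8) + (7/16)·log₂(7/16)]
  = 0.5218 + 0.3750 + 0.5218
  = 1.4186 bits
H(V) = -[(7/16)·log₂(7/16) + (1/8)·log₂(1/8) + (7/16)·log₂(7/16)]
  = 0.5218 + 0.3750 + 0.5218
  = 1.4186 bits
H(U,V) = -[(7/16)·log₂(7/16) + (1/8)·log₂(1/8) + (7/16)·log₂(7/16)]
  = 0.5218 + 0.3750 + 0.5218
  = 1.4186 bits

I(U;V) = H(U) + H(V) - H(U,V)
  = 1.4186 + 1.4186 - 1.4186
  = 1.4186 bits

Distribution 2 (S, T):
Marginal P(S) (row sums):
  P(S=0) = 1/16 + 3/16 = 1/4
  P(S=1) = 5/16 + 7/16 = 3/4
Marginal P(T) (column sums):
  P(T=0) = 1/16 + 5/16 = 3/8
  P(T=1) = 3/16 + 7/16 = 5/8

H(S) = -[(1/4)·log₂(1/4) + (3/4)·log₂(3/4)]
  = 0.5000 + 0.3113
  = 0.8113 bits
H(T) = -[(3/8)·log₂(3/8) + (5/8)·log₂(5/8)]
  = 0.5306 + 0.4238
  = 0.9544 bits
H(S,T) = -[(1/16)·log₂(1/16) + (3/16)·log₂(3/16) + (5/16)·log₂(5/16) + (7/16)·log₂(7/16)]
  = 0.2500 + 0.4528 + 0.5244 + 0.5218
  = 1.7490 bits

I(S;T) = H(S) + H(T) - H(S,T)
  = 0.8113 + 0.9544 - 1.7490
  = 0.0167 bits

I(U;V) = 1.4186 bits > I(S;T) = 0.0167 bits, so (U, V) has the higher mutual information (stronger dependence).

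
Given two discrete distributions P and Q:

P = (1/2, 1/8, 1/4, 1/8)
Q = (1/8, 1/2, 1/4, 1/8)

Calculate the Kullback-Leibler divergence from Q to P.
D(P||Q) = Σ P(i) log₂(P(i)/Q(i))
  i=0: (1/2) × log₂((1/2)/(1/8)) = (1/2) × log₂(4) = 1.0000
  i=1: (1/8) × log₂((1/8)/(1/2)) = (1/8) × log₂(1/4) = -0.2500
  i=2: (1/4) × log₂((1/4)/(1/4)) = (1/4) × log₂(1) = 0.0000
  i=3: (1/8) × log₂((1/8)/(1/8)) = (1/8) × log₂(1) = 0.0000
D(P||Q) = 1.0000 - 0.2500 + 0.0000 + 0.0000
  = 0.7500 bits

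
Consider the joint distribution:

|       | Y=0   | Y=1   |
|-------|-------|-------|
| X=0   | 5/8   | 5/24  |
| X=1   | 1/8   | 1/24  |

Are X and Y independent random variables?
Marginal P(X) (row sums):
  P(X=0) = 5/8 + 5/24 = 5/6
  P(X=1) = 1/8 + 1/24 = 1/6
Marginal P(Y) (column sums):
  P(Y=0) = 5/8 + 1/8 = 3/4
  P(Y=1) = 5/24 + 1/24 = 1/4

X and Y are independent iff P(X=i,Y=j) = P(X=i)·P(Y=j) for every cell.
  P(X=0)·P(Y=0) = 5/6 × 3/4 = 5/8 = P(X=0,Y=0) ✓
  P(X=0)·P(Y=1) = 5/6 × 1/4 = 5/24 = P(X=0,Y=1) ✓
  P(X=1)·P(Y=0) = 1/6 × 3/4 = 1/8 = P(X=1,Y=0) ✓
  P(X=1)·P(Y=1) = 1/6 × 1/4 = 1/24 = P(X=1,Y=1) ✓

Yes, X and Y are independent: every cell factors, so I(X;Y) = 0 bits.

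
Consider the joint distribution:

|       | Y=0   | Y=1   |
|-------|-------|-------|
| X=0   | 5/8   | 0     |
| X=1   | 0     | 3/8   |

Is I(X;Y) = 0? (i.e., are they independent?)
Marginal P(X) (row sums):
  P(X=0) = 5/8 + 0 = 5/8
  P(X=1) = 0 + 3/8 = 3/8
Marginal P(Y) (column sums):
  P(Y=0) = 5/8 + 0 = 5/8
  P(Y=1) = 0 + 3/8 = 3/8

X and Y are independent iff P(X=i,Y=j) = P(X=i)·P(Y=j) for every cell.
  P(X=0)·P(Y=0) = 5/8 × 5/8 = 25/64, but P(X=0,Y=0) = 5/8 ✗

No, X and Y are not independent. Quantitatively, I(X;Y) > 0:

H(X) = -[(5/8)·log₂(5/8) + (3/8)·log₂(3/8)]
  = 0.4238 + 0.5306
  = 0.9544 bits
H(Y) = -[(5/8)·log₂(5/8) + (3/8)·log₂(3/8)]
  = 0.4238 + 0.5306
  = 0.9544 bits
H(X,Y) = -[(5/8)·log₂(5/8) + (3/8)·log₂(3/8)]
  = 0.4238 + 0.5306
  = 0.9544 bits
I(X;Y) = H(X) + H(Y) - H(X,Y) = 0.9544 + 0.9544 - 0.9544 = 0.9544 bits > 0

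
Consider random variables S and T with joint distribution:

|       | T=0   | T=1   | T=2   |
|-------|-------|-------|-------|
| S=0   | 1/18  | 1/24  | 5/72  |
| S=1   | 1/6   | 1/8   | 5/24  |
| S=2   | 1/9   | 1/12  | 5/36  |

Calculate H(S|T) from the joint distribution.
Marginal P(T) (column sums):
  P(T=0) = 1/18 + 1/6 + 1/9 = 1/3
  P(T=1) = 1/24 + 1/8 + 1/12 = 1/4
  P(T=2) = 5/72 + 5/24 + 5/36 = 5/12

H(S|T) = -Σ P(S,T)·log₂ P(S|T), where P(S|T) = P(S,T) / P(T)
  (S=0,T=0): P(S|T) = (1/18)/(1/3) = 1/6;  -(1/18)·log₂(1/6) = 0.1436
  (S=0,T=1): P(S|T) = (1/24)/(1/4) = 1/6;  -(1/24)·log₂(1/6) = 0.1077
  (S=0,T=2): P(S|T) = (5/72)/(5/12) = 1/6;  -(5/72)·log₂(1/6) = 0.1795
  (S=1,T=0): P(S|T) = (1/6)/(1/3) = 1/2;  -(1/6)·log₂(1/2) = 0.1667
  (S=1,T=1): P(S|T) = (1/8)/(1/4) = 1/2;  -(1/8)·log₂(1/2) = 0.1250
  (S=1,T=2): P(S|T) = (5/24)/(5/12) = 1/2;  -(5/24)·log₂(1/2) = 0.2083
  (S=2,T=0): P(S|T) = (1/9)/(1/3) = 1/3;  -(1/9)·log₂(1/3) = 0.1761
  (S=2,T=1): P(S|T) = (1/12)/(1/4) = 1/3;  -(1/12)·log₂(1/3) = 0.1321
  (S=2,T=2): P(S|T) = (5/36)/(5/12) = 1/3;  -(5/36)·log₂(1/3) = 0.2201
H(S|T) = 0.1436 + 0.1077 + 0.1795 + 0.1667 + 0.1250 + 0.2083 + 0.1761 + 0.1321 + 0.2201
  = 1.4591 bits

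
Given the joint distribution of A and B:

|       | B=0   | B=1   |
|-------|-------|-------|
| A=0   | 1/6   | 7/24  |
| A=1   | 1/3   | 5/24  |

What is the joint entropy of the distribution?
H(A,B) = -Σ P(A,B) log₂ P(A,B), summed over the non-zero cells:
H(A,B) = -[(1/6)·log₂(1/6) + (7/24)·log₂(7/24) + (1/3)·log₂(1/3) + (5/24)·log₂(5/24)]
  = 0.4308 + 0.5185 + 0.5283 + 0.4715
  = 1.9491 bits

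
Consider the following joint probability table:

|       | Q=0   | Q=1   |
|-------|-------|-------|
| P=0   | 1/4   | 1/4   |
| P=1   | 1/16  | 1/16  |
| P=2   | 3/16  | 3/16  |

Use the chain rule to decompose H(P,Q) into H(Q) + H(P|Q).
By the chain rule: H(P,Q) = H(Q) + H(P|Q)

Marginal P(Q) (column sums):
  P(Q=0) = 1/4 + 1/16 + 3/16 = 1/2
  P(Q=1) = 1/4 + 1/16 + 3/16 = 1/2
H(Q) = -[(1/2)·log₂(1/2) + (1/2)·log₂(1/2)]
  = 0.5000 + 0.5000
  = 1.0000 bits
H(P|Q) = -Σ P(P,Q)·log₂ P(P|Q), where P(P|Q) = P(P,Q) / P(Q)
  (P=0,Q=0): P(P|Q) = (1/4)/(1/2) = 1/2;  -(1/4)·log₂(1/2) = 0.2500
  (P=0,Q=1): P(P|Q) = (1/4)/(1/2) = 1/2;  -(1/4)·log₂(1/2) = 0.2500
  (P=1,Q=0): P(P|Q) = (1/16)/(1/2) = 1/8;  -(1/16)·log₂(1/8) = 0.1875
  (P=1,Q=1): P(P|Q) = (1/16)/(1/2) = 1/8;  -(1/16)·log₂(1/8) = 0.1875
  (P=2,Q=0): P(P|Q) = (3/16)/(1/2) = 3/8;  -(3/16)·log₂(3/8) = 0.2653
  (P=2,Q=1): P(P|Q) = (3/16)/(1/2) = 3/8;  -(3/16)·log₂(3/8) = 0.2653
H(P|Q) = 0.2500 + 0.2500 + 0.1875 + 0.1875 + 0.2653 + 0.2653
  = 1.4056 bits

H(P,Q) = H(Q) + H(P|Q) = 1.0000 + 1.4056 = 2.4056 bits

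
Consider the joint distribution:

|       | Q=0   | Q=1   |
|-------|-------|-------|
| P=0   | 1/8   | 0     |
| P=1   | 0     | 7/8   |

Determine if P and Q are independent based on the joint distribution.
Marginal P(P) (row sums):
  P(P=0) = 1/8 + 0 = 1/8
  P(P=1) = 0 + 7/8 = 7/8
Marginal P(Q) (column sums):
  P(Q=0) = 1/8 + 0 = 1/8
  P(Q=1) = 0 + 7/8 = 7/8

P and Q are independent iff P(P=i,Q=j) = P(P=i)·P(Q=j) for every cell.
  P(P=0)·P(Q=0) = 1/8 × 1/8 = 1/64, but P(P=0,Q=0) = 1/8 ✗

No, P and Q are not independent. Quantitatively, I(P;Q) > 0:

H(P) = -[(1/8)·log₂(1/8) + (7/8)·log₂(7/8)]
  = 0.3750 + 0.1686
  = 0.5436 bits
H(Q) = -[(1/8)·log₂(1/8) + (7/8)·log₂(7/8)]
  = 0.3750 + 0.1686
  = 0.5436 bits
H(P,Q) = -[(1/8)·log₂(1/8) + (7/8)·log₂(7/8)]
  = 0.3750 + 0.1686
  = 0.5436 bits
I(P;Q) = H(P) + H(Q) - H(P,Q) = 0.5436 + 0.5436 - 0.5436 = 0.5436 bits > 0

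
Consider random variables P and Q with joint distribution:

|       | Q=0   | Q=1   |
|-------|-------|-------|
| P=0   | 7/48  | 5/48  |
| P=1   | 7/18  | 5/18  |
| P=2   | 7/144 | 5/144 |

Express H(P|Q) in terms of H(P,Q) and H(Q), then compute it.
H(P|Q) = H(P,Q) - H(Q)

Marginal P(Q) (column sums):
  P(Q=0) = 7/48 + 7/18 + 7/144 = 7/12
  P(Q=1) = 5/48 + 5/18 + 5/144 = 5/12

H(P,Q) = -[(7/48)·log₂(7/48) + (5/48)·log₂(5/48) + (7/18)·log₂(7/18) + (5/18)·log₂(5/18) + (7/144)·log₂(7/144) + (5/144)·log₂(5/144)]
  = 0.4051 + 0.3399 + 0.5299 + 0.5133 + 0.2121 + 0.1683
  = 2.1686 bits
H(Q) = -[(7/12)·log₂(7/12) + (5/12)·log₂(5/12)]
  = 0.4536 + 0.5263
  = 0.9799 bits

H(P|Q) = 2.1686 - 0.9799 = 1.1887 bits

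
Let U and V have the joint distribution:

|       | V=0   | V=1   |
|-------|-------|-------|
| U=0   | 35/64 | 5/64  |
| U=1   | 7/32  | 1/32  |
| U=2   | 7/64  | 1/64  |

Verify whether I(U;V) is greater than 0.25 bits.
Marginal P(U) (row sums):
  P(U=0) = 35/64 + 5/64 = 5/8
  P(U=1) = 7/32 + 1/32 = 1/4
  P(U=2) = 7/64 + 1/64 = 1/8
Marginal P(V) (column sums):
  P(V=0) = 35/64 + 7/32 + 7/64 = 7/8
  P(V=1) = 5/64 + 1/32 + 1/64 = 1/8

H(U) = -[(5/8)·log₂(5/8) + (1/4)·log₂(1/4) + (1/8)·log₂(1/8)]
  = 0.4238 + 0.5000 + 0.3750
  = 1.2988 bits
H(V) = -[(7/8)·log₂(7/8) + (1/8)·log₂(1/8)]
  = 0.1686 + 0.3750
  = 0.5436 bits
H(U,V) = -[(35/64)·log₂(35/64) + (5/64)·log₂(5/64) + (7/32)·log₂(7/32) + (1/32)·log₂(1/32) + (7/64)·log₂(7/64) + (1/64)·log₂(1/64)]
  = 0.4762 + 0.2873 + 0.4796 + 0.1563 + 0.3492 + 0.0938
  = 1.8424 bits

I(U;V) = H(U) + H(V) - H(U,V)
  = 1.2988 + 0.5436 - 1.8424
  = 0.0000 bits

No. I(U;V) = 0.0000 bits, which is ≤ 0.25 bits.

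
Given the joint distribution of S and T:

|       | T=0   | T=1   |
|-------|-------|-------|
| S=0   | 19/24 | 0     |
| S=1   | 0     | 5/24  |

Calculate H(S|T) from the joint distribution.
Marginal P(T) (column sums):
  P(T=0) = 19/24 + 0 = 19/24
  P(T=1) = 0 + 5/24 = 5/24

H(S|T) = -Σ P(S,T)·log₂ P(S|T), where P(S|T) = P(S,T) / P(T)
  (cells with P(S,T) = 0 contribute 0)
  (S=0,T=0): P(S|T) = (19/24)/(19/24) = 1;  -(19/24)·log₂(1) = 0.0000
  (S=1,T=1): P(S|T) = (5/24)/(5/24) = 1;  -(5/24)·log₂(1) = 0.0000
H(S|T) = 0.0000 + 0.0000
  = 0.0000 bits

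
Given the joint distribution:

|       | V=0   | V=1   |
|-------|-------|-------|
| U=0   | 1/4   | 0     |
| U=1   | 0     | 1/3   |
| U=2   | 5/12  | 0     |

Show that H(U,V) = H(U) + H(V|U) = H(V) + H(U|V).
Marginal P(U) (row sums):
  P(U=0) = 1/4 + 0 = 1/4
  P(U=1) = 0 + 1/3 = 1/3
  P(U=2) = 5/12 + 0 = 5/12
Marginal P(V) (column sums):
  P(V=0) = 1/4 + 0 + 5/12 = 2/3
  P(V=1) = 0 + 1/3 + 0 = 1/3

Decomposition 1: H(U) + H(V|U)
H(U) = -[(1/4)·log₂(1/4) + (1/3)·log₂(1/3) + (5/12)·log₂(5/12)]
  = 0.5000 + 0.5283 + 0.5263
  = 1.5546 bits
H(V|U) = -Σ P(U,V)·log₂ P(V|U), where P(V|U) = P(U,V) / P(U)
  (cells with P(U,V) = 0 contribute 0)
  (U=0,V=0): P(V|U) = (1/4)/(1/4) = 1;  -(1/4)·log₂(1) = 0.0000
  (U=1,V=1): P(V|U) = (1/3)/(1/3) = 1;  -(1/3)·log₂(1) = 0.0000
  (U=2,V=0): P(V|U) = (5/12)/(5/12) = 1;  -(5/12)·log₂(1) = 0.0000
H(V|U) = 0.0000 + 0.0000 + 0.0000
  = 0.0000 bits
H(U) + H(V|U) = 1.5546 + 0.0000 = 1.5546 bits

Decomposition 2: H(V) + H(U|V)
H(V) = -[(2/3)·log₂(2/3) + (1/3)·log₂(1/3)]
  = 0.3900 + 0.5283
  = 0.9183 bits
H(U|V) = -Σ P(U,V)·log₂ P(U|V), where P(U|V) = P(U,V) / P(V)
  (cells with P(U,V) = 0 contribute 0)
  (U=0,V=0): P(U|V) = (1/4)/(2/3) = 3/8;  -(1/4)·log₂(3/8) = 0.3538
  (U=1,V=1): P(U|V) = (1/3)/(1/3) = 1;  -(1/3)·log₂(1) = 0.0000
  (U=2,V=0): P(U|V) = (5/12)/(2/3) = 5/8;  -(5/12)·log₂(5/8) = 0.2825
H(U|V) = 0.3538 + 0.0000 + 0.2825
  = 0.6363 bits
H(V) + H(U|V) = 0.9183 + 0.6363 = 1.5546 bits

Direct computation of the joint entropy:
H(U,V) = -[(1/4)·log₂(1/4) + (1/3)·log₂(1/3) + (5/12)·log₂(5/12)]
  = 0.5000 + 0.5283 + 0.5263
  = 1.5546 bits

All three agree: H(U,V) = 1.5546 bits ✓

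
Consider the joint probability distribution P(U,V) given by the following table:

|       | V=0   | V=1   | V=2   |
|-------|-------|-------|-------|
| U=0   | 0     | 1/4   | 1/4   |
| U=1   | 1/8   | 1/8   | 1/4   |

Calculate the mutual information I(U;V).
Marginal P(U) (row sums):
  P(U=0) = 0 + 1/4 + 1/4 = 1/2
  P(U=1) = 1/8 + 1/8 + 1/4 = 1/2
Marginal P(V) (column sums):
  P(V=0) = 0 + 1/8 = 1/8
  P(V=1) = 1/4 + 1/8 = 3/8
  P(V=2) = 1/4 + 1/4 = 1/2

H(U) = -[(1/2)·log₂(1/2) + (1/2)·log₂(1/2)]
  = 0.5000 + 0.5000
  = 1.0000 bits
H(V) = -[(1/8)·log₂(1/8) + (3/8)·log₂(3/8) + (1/2)·log₂(1/2)]
  = 0.3750 + 0.5306 + 0.5000
  = 1.4056 bits
H(U,V) = -[(1/4)·log₂(1/4) + (1/4)·log₂(1/4) + (1/8)·log₂(1/8) + (1/8)·log₂(1/8) + (1/4)·log₂(1/4)]
  = 0.5000 + 0.5000 + 0.3750 + 0.3750 + 0.5000
  = 2.2500 bits

I(U;V) = H(U) + H(V) - H(U,V)
  = 1.0000 + 1.4056 - 2.2500
  = 0.1556 bits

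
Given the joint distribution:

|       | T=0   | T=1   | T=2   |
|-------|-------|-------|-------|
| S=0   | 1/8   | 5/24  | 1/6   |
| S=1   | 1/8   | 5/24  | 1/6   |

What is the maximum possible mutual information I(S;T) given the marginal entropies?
The upper bound on mutual information is I(S;T) ≤ min(H(S), H(T)).

Marginal P(S) (row sums):
  P(S=0) = 1/8 + 5/24 + 1/6 = 1/2
  P(S=1) = 1/8 + 5/24 + 1/6 = 1/2
Marginal P(T) (column sums):
  P(T=0) = 1/8 + 1/8 = 1/4
  P(T=1) = 5/24 + 5/24 = 5/12
  P(T=2) = 1/6 + 1/6 = 1/3

H(S) = -[(1/2)·log₂(1/2) + (1/2)·log₂(1/2)]
  = 0.5000 + 0.5000
  = 1.0000 bits
H(T) = -[(1/4)·log₂(1/4) + (5/12)·log₂(5/12) + (1/3)·log₂(1/3)]
  = 0.5000 + 0.5263 + 0.5283
  = 1.5546 bits

Maximum possible I(S;T) = min(1.0000, 1.5546) = 1.0000 bits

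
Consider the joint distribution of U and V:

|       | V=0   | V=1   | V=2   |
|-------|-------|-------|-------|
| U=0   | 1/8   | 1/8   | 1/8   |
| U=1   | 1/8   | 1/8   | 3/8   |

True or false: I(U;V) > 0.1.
Marginal P(U) (row sums):
  P(U=0) = 1/8 + 1/8 + 1/8 = 3/8
  P(U=1) = 1/8 + 1/8 + 3/8 = 5/8
Marginal P(V) (column sums):
  P(V=0) = 1/8 + 1/8 = 1/4
  P(V=1) = 1/8 + 1/8 = 1/4
  P(V=2) = 1/8 + 3/8 = 1/2

H(U) = -[(3/8)·log₂(3/8) + (5/8)·log₂(5/8)]
  = 0.5306 + 0.4238
  = 0.9544 bits
H(V) = -[(1/4)·log₂(1/4) + (1/4)·log₂(1/4) + (1/2)·log₂(1/2)]
  = 0.5000 + 0.5000 + 0.5000
  = 1.5000 bits
H(U,V) = -[(1/8)·log₂(1/8) + (1/8)·log₂(1/8) + (1/8)·log₂(1/8) + (1/8)·log₂(1/8) + (1/8)·log₂(1/8) + (3/8)·log₂(3/8)]
  = 0.3750 + 0.3750 + 0.3750 + 0.3750 + 0.3750 + 0.5306
  = 2.4056 bits

I(U;V) = H(U) + H(V) - H(U,V)
  = 0.9544 + 1.5000 - 2.4056
  = 0.0488 bits

False. I(U;V) = 0.0488 bits, which is ≤ 0.1 bits.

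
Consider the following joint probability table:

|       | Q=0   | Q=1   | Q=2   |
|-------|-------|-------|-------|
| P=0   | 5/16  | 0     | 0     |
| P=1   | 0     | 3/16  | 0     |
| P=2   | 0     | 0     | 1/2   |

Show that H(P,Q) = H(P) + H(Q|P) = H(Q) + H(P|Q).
Marginal P(P) (row sums):
  P(P=0) = 5/16 + 0 + 0 = 5/16
  P(P=1) = 0 + 3/16 + 0 = 3/16
  P(P=2) = 0 + 0 + 1/2 = 1/2
Marginal P(Q) (column sums):
  P(Q=0) = 5/16 + 0 + 0 = 5/16
  P(Q=1) = 0 + 3/16 + 0 = 3/16
  P(Q=2) = 0 + 0 + 1/2 = 1/2

Decomposition 1: H(P) + H(Q|P)
H(P) = -[(5/16)·log₂(5/16) + (3/16)·log₂(3/16) + (1/2)·log₂(1/2)]
  = 0.5244 + 0.4528 + 0.5000
  = 1.4772 bits
H(Q|P) = -Σ P(P,Q)·log₂ P(Q|P), where P(Q|P) = P(P,Q) / P(P)
  (cells with P(P,Q) = 0 contribute 0)
  (P=0,Q=0): P(Q|P) = (5/16)/(5/16) = 1;  -(5/16)·log₂(1) = 0.0000
  (P=1,Q=1): P(Q|P) = (3/16)/(3/16) = 1;  -(3/16)·log₂(1) = 0.0000
  (P=2,Q=2): P(Q|P) = (1/2)/(1/2) = 1;  -(1/2)·log₂(1) = 0.0000
H(Q|P) = 0.0000 + 0.0000 + 0.0000
  = 0.0000 bits
H(P) + H(Q|P) = 1.4772 + 0.0000 = 1.4772 bits

Decomposition 2: H(Q) + H(P|Q)
H(Q) = -[(5/16)·log₂(5/16) + (3/16)·log₂(3/16) + (1/2)·log₂(1/2)]
  = 0.5244 + 0.4528 + 0.5000
  = 1.4772 bits
H(P|Q) = -Σ P(P,Q)·log₂ P(P|Q), where P(P|Q) = P(P,Q) / P(Q)
  (cells with P(P,Q) = 0 contribute 0)
  (P=0,Q=0): P(P|Q) = (5/16)/(5/16) = 1;  -(5/16)·log₂(1) = 0.0000
  (P=1,Q=1): P(P|Q) = (3/16)/(3/16) = 1;  -(3/16)·log₂(1) = 0.0000
  (P=2,Q=2): P(P|Q) = (1/2)/(1/2) = 1;  -(1/2)·log₂(1) = 0.0000
H(P|Q) = 0.0000 + 0.0000 + 0.0000
  = 0.0000 bits
H(Q) + H(P|Q) = 1.4772 + 0.0000 = 1.4772 bits

Direct computation of the joint entropy:
H(P,Q) = -[(5/16)·log₂(5/16) + (3/16)·log₂(3/16) + (1/2)·log₂(1/2)]
  = 0.5244 + 0.4528 + 0.5000
  = 1.4772 bits

All three agree: H(P,Q) = 1.4772 bits ✓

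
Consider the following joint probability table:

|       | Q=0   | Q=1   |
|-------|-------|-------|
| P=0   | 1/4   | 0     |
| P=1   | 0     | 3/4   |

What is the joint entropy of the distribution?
H(P,Q) = -Σ P(P,Q) log₂ P(P,Q), summed over the non-zero cells:
H(P,Q) = -[(1/4)·log₂(1/4) + (3/4)·log₂(3/4)]
  = 0.5000 + 0.3113
  = 0.8113 bits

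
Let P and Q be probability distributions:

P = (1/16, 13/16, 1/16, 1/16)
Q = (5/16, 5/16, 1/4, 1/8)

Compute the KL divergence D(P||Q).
D(P||Q) = Σ P(i) log₂(P(i)/Q(i))
  i=0: (1/16) × log₂((1/16)/(5/16)) = (1/16) × log₂(1/5) = -0.1451
  i=1: (13/16) × log₂((13/16)/(5/16)) = (13/16) × log₂(13/5) = 1.1200
  i=2: (1/16) × log₂((1/16)/(1/4)) = (1/16) × log₂(1/4) = -0.1250
  i=3: (1/16) × log₂((1/16)/(1/8)) = (1/16) × log₂(1/2) = -0.0625
D(P||Q) = -0.1451 + 1.1200 - 0.1250 - 0.0625
  = 0.7874 bits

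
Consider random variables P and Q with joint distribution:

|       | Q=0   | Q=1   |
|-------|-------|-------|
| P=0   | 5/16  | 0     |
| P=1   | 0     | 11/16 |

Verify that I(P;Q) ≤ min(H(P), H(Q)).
Marginal P(P) (row sums):
  P(P=0) = 5/16 + 0 = 5/16
  P(P=1) = 0 + 11/16 = 11/16
Marginal P(Q) (column sums):
  P(Q=0) = 5/16 + 0 = 5/16
  P(Q=1) = 0 + 11/16 = 11/16

H(P) = -[(5/16)·log₂(5/16) + (11/16)·log₂(11/16)]
  = 0.5244 + 0.3716
  = 0.8960 bits
H(Q) = -[(5/16)·log₂(5/16) + (11/16)·log₂(11/16)]
  = 0.5244 + 0.3716
  = 0.8960 bits
H(P,Q) = -[(5/16)·log₂(5/16) + (11/16)·log₂(11/16)]
  = 0.5244 + 0.3716
  = 0.8960 bits

I(P;Q) = H(P) + H(Q) - H(P,Q)
  = 0.8960 + 0.8960 - 0.8960
  = 0.8960 bits

min(H(P), H(Q)) = min(0.8960, 0.8960) = 0.8960 bits
Since 0.8960 ≤ 0.8960, the bound is satisfied ✓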